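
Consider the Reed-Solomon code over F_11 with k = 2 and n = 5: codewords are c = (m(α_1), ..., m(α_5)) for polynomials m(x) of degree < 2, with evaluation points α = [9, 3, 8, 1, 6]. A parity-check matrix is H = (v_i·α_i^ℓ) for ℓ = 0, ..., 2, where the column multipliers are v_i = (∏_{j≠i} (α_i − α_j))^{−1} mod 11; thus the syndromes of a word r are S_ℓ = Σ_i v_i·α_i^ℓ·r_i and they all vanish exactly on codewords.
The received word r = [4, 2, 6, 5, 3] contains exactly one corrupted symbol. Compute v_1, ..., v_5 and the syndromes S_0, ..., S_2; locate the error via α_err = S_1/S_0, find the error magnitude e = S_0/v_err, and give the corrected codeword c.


S = (4, 10, 3), error at position 3, error magnitude e = 6, c = [4, 2, 0, 5, 3].

Step 1: column multipliers v_i = (∏_{j≠i}(α_i − α_j))^{−1} mod 11.
  i = 1 (α = 9): (9−3)(9−8)(9−1)(9−6) = 6·1·8·3 = 144 ≡ 1, so v_1 = 1^{−1} = 1 (mod 11).
  i = 2 (α = 3): (3−9)(3−8)(3−1)(3−6) = (−6)·(−5)·2·(−3) = −180 ≡ 7, so v_2 = 7^{−1} = 8 (mod 11).
  i = 3 (α = 8): (8−9)(8−3)(8−1)(8−6) = (−1)·5·7·2 = −70 ≡ 7, so v_3 = 7^{−1} = 8 (mod 11).
  i = 4 (α = 1): (1−9)(1−3)(1−8)(1−6) = (−8)·(−2)·(−7)·(−5) = 560 ≡ 10, so v_4 = 10^{−1} = 10 (mod 11).
  i = 5 (α = 6): (6−9)(6−3)(6−8)(6−1) = (−3)·3·(−2)·5 = 90 ≡ 2, so v_5 = 2^{−1} = 6 (mod 11).
  v = [1, 8, 8, 10, 6].
Step 2: syndromes of r = [4, 2, 6, 5, 3] (all sums mod 11).
  S_0 = Σ v_i r_i = 1·4 + 8·2 + 8·6 + 10·5 + 6·3 = 136 ≡ 4.
  S_1 = Σ v_i α_i r_i = 1·9·4 + 8·3·2 + 8·8·6 + 10·1·5 + 6·6·3 = 626 ≡ 10.
  α_i^2 mod 11 = [4, 9, 9, 1, 3].
  S_2 = Σ v_i α_i^2 r_i = 1·4·4 + 8·9·2 + 8·9·6 + 10·1·5 + 6·3·3 = 696 ≡ 3.
  S = (4, 10, 3) ≠ 0, so r is not a codeword (an error is present).
Step 3: locate the error. For a single error e at position i, S_ℓ = v_i·e·α_i^ℓ, so α_err = S_1/S_0.
  S_0^{−1} = 4^{−1} = 3 (mod 11), so α_err = 10·3 = 30 ≡ 8 = α_3. Error position i = 3.
  Consistency check: S_2/S_1 = 3·10 = 30 ≡ 8 = α_err ✓ (single-error assumption holds).
Step 4: error magnitude e = S_0/v_3 = S_0·∏_{j≠3}(α_3 − α_j) = 4·7 = 28 ≡ 6 (mod 11).
Step 5: correct position 3: c_3 = r_3 − e = 6 − 6 ≡ 0 (mod 11). Hence c = [4, 2, 0, 5, 3].
  Check: interpolating c through the α_i gives m(x) = 1 + 4·x (degree < 2) with m(α_i) = c_i for every i, so c is indeed a codeword.


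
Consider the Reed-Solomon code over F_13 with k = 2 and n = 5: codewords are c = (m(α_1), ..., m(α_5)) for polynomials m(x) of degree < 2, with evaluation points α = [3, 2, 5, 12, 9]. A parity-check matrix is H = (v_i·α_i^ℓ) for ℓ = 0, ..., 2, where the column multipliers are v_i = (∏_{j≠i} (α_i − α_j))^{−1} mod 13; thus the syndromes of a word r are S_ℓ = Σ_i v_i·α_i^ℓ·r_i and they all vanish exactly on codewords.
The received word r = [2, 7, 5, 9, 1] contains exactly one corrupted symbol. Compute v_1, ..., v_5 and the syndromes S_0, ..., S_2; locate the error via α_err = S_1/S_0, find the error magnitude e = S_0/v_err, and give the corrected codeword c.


S = (1, 9, 3), error at position 5, error magnitude e = 3, c = [2, 7, 5, 9, 11].

Step 1: column multipliers v_i = (∏_{j≠i}(α_i − α_j))^{−1} mod 13.
  i = 1 (α = 3): (3−2)(3−5)(3−12)(3−9) = 1·(−2)·(−9)·(−6) = −108 ≡ 9, so v_1 = 9^{−1} = 3 (mod 13).
  i = 2 (α = 2): (2−3)(2−5)(2−12)(2−9) = (−1)·(−3)·(−10)·(−7) = 210 ≡ 2, so v_2 = 2^{−1} = 7 (mod 13).
  i = 3 (α = 5): (5−3)(5−2)(5−12)(5−9) = 2·3·(−7)·(−4) = 168 ≡ 12, so v_3 = 12^{−1} = 12 (mod 13).
  i = 4 (α = 12): (12−3)(12−2)(12−5)(12−9) = 9·10·7·3 = 1890 ≡ 5, so v_4 = 5^{−1} = 8 (mod 13).
  i = 5 (α = 9): (9−3)(9−2)(9−5)(9−12) = 6·7·4·(−3) = −504 ≡ 3, so v_5 = 3^{−1} = 9 (mod 13).
  v = [3, 7, 12, 8, 9].
Step 2: syndromes of r = [2, 7, 5, 9, 1] (all sums mod 13).
  S_0 = Σ v_i r_i = 3·2 + 7·7 + 12·5 + 8·9 + 9·1 = 196 ≡ 1.
  S_1 = Σ v_i α_i r_i = 3·3·2 + 7·2·7 + 12·5·5 + 8·12·9 + 9·9·1 = 1361 ≡ 9.
  α_i^2 mod 13 = [9, 4, 12, 1, 3].
  S_2 = Σ v_i α_i^2 r_i = 3·9·2 + 7·4·7 + 12·12·5 + 8·1·9 + 9·3·1 = 1069 ≡ 3.
  S = (1, 9, 3) ≠ 0, so r is not a codeword (an error is present).
Step 3: locate the error. For a single error e at position i, S_ℓ = v_i·e·α_i^ℓ, so α_err = S_1/S_0.
  S_0^{−1} = 1^{−1} = 1 (mod 13), so α_err = 9·1 = 9 ≡ 9 = α_5. Error position i = 5.
  Consistency check: S_2/S_1 = 3·3 = 9 ≡ 9 = α_err ✓ (single-error assumption holds).
Step 4: error magnitude e = S_0/v_5 = S_0·∏_{j≠5}(α_5 − α_j) = 1·3 = 3 ≡ 3 (mod 13).
Step 5: correct position 5: c_5 = r_5 − e = 1 − 3 ≡ 11 (mod 13). Hence c = [2, 7, 5, 9, 11].
  Check: interpolating c through the α_i gives m(x) = 4 + 8·x (degree < 2) with m(α_i) = c_i for every i, so c is indeed a codeword.


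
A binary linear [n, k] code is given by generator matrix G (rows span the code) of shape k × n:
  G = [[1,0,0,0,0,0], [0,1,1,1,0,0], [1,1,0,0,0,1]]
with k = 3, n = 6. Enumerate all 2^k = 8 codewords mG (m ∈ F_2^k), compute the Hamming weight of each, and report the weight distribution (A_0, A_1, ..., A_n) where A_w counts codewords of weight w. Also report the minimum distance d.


Weight distribution: A_0 = 1, A_1 = 1, A_2 = 1, A_3 = 3, A_4 = 2. Minimum distance d = 1.

Enumerate all 2^3 = 8 messages m ∈ F_2^3.
For each, compute codeword c = mG in F_2^6, then tally its weight.
  m = 000 → c = 000000, weight = 0.
  m = 100 → c = 100000, weight = 1.
  m = 010 → c = 011100, weight = 3.
  m = 110 → c = 111100, weight = 4.
  m = 001 → c = 110001, weight = 3.
  m = 101 → c = 010001, weight = 2.
  m = 011 → c = 101101, weight = 4.
  m = 111 → c = 001101, weight = 3.
Tally weights:
  weight 0: 1 codewords.
  weight 1: 1 codewords.
  weight 2: 1 codewords.
  weight 3: 3 codewords.
  weight 4: 2 codewords.
Minimum distance d = smallest w > 0 with A_w > 0 = 1.
Sanity: Σ A_w = 8 = 2^3 = 8 ✓.


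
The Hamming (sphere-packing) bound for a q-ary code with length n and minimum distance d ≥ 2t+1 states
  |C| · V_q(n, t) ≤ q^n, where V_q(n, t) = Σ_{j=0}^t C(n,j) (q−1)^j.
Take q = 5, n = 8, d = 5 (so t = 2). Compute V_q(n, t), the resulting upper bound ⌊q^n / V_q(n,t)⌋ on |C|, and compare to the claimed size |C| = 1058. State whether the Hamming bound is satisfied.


V_q(n, t) = 481, q^n = 390625, Hamming bound = 812, |C| = 1058 > bound (violated).

Step 1: Compute V_q(n, t) = Σ_{j=0}^2 C(n, j) (q−1)^j.
  j = 0: C(8,0)·(4)^0 = 1·1 = 1.
  j = 1: C(8,1)·(4)^1 = 8·4 = 32.
  j = 2: C(8,2)·(4)^2 = 28·16 = 448.
  V_q(n, t) = 1 + 32 + 448 = 481.
Step 2: q^n = 5^8 = 390625.
Step 3: Hamming bound ⌊q^n / V_q(n,t)⌋ = ⌊390625/481⌋ = 812.
Step 4: Compare |C| = 1058 to 812: violated.
The claimed |C| lies above the Hamming bound, so no 5-ary code of length 8 with d ≥ 5 can have 1058 codewords.


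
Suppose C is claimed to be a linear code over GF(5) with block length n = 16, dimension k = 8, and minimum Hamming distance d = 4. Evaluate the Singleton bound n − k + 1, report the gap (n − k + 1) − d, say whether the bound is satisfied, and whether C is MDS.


Singleton RHS = n − k + 1 = 9, slack = 5, bound satisfied, not MDS.

Singleton bound: d ≤ n − k + 1.
Here n = 16, k = 8, so n − k + 1 = 9.
Given d = 4, check d ≤ 9: YES.
Slack = (n − k + 1) − d = 5.
The code is NOT MDS (slack = 5 > 0).
Description: the claimed parameters are [16, 8, 4]_5; such a code would be non-MDS.


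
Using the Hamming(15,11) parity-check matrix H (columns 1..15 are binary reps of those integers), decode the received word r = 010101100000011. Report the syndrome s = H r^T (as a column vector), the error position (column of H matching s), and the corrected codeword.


s = (0, 1, 1, 0)^T, error position = 6, corrected codeword c = 010100100000011

Compute s = H r^T mod 2 one row at a time:
  s_1 = 0 + 0 + 0 + 0 + 0 + 0 + 1 + 1 = 2 ≡ 0 (mod 2).
  s_2 = 1 + 0 + 1 + 1 + 0 + 0 + 1 + 1 = 5 ≡ 1 (mod 2).
  s_3 = 1 + 0 + 1 + 1 + 0 + 0 + 1 + 1 = 5 ≡ 1 (mod 2).
  s_4 = 0 + 0 + 0 + 1 + 0 + 0 + 0 + 1 = 2 ≡ 0 (mod 2).
s = (0, 1, 1, 0)^T — this equals column 6 of H (binary 0110), so error is at position 6.
Correct: flip bit 6 of r = 010101100000011 to get c = 010100100000011.


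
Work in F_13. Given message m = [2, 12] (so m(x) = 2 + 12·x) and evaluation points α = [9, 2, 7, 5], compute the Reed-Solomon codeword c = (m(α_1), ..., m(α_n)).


c = [6, 0, 8, 10]

Message polynomial: m(x) = 2 + 12·x (mod 13).
For each evaluation point α_i, compute m(α_i) mod 13:
  α_1 = 9: Horner steps 12 → 6, so m(9) = 6.
  α_2 = 2: Horner steps 12 → 0, so m(2) = 0.
  α_3 = 7: Horner steps 12 → 8, so m(7) = 8.
  α_4 = 5: Horner steps 12 → 10, so m(5) = 10.
Codeword c = [6, 0, 8, 10] ∈ F_13^4.


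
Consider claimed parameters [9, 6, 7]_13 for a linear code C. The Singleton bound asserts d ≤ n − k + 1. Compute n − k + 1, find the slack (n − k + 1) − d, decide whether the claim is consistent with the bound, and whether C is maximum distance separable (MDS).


Singleton RHS = n − k + 1 = 4, slack = -3, bound violated (no such code; not MDS).

Singleton bound: d ≤ n − k + 1.
Here n = 9, k = 6, so n − k + 1 = 4.
Given d = 7, check d ≤ 4: NO.
Slack = (n − k + 1) − d = -3.
The slack is negative: d = 7 exceeds n − k + 1 = 4 by 3, so the Singleton bound is violated and no linear [9, 6, 7]_13 code can exist. In particular it is not MDS (MDS requires d = n − k + 1 exactly).
Description: the claimed parameters are [9, 6, 7]_13; such a code would be impossible (violates the Singleton bound).


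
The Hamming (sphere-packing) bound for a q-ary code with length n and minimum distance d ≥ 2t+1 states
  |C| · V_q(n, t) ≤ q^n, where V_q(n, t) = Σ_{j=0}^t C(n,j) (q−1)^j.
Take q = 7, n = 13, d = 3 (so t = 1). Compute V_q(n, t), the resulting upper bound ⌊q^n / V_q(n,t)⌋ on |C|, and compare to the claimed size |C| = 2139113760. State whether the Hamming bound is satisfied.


V_q(n, t) = 79, q^n = 96889010407, Hamming bound = 1226443169, |C| = 2139113760 > bound (violated).

Step 1: Compute V_q(n, t) = Σ_{j=0}^1 C(n, j) (q−1)^j.
  j = 0: C(13,0)·(6)^0 = 1·1 = 1.
  j = 1: C(13,1)·(6)^1 = 13·6 = 78.
  V_q(n, t) = 1 + 78 = 79.
Step 2: q^n = 7^13 = 96889010407.
Step 3: Hamming bound ⌊q^n / V_q(n,t)⌋ = ⌊96889010407/79⌋ = 1226443169.
Step 4: Compare |C| = 2139113760 to 1226443169: violated.
The claimed |C| lies above the Hamming bound, so no 7-ary code of length 13 with d ≥ 3 can have 2139113760 codewords.


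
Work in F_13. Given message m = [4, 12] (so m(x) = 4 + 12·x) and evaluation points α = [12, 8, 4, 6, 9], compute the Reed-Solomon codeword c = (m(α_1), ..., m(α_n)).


c = [5, 9, 0, 11, 8]

Message polynomial: m(x) = 4 + 12·x (mod 13).
For each evaluation point α_i, compute m(α_i) mod 13:
  α_1 = 12: Horner steps 12 → 5, so m(12) = 5.
  α_2 = 8: Horner steps 12 → 9, so m(8) = 9.
  α_3 = 4: Horner steps 12 → 0, so m(4) = 0.
  α_4 = 6: Horner steps 12 → 11, so m(6) = 11.
  α_5 = 9: Horner steps 12 → 8, so m(9) = 8.
Codeword c = [5, 9, 0, 11, 8] ∈ F_13^5.


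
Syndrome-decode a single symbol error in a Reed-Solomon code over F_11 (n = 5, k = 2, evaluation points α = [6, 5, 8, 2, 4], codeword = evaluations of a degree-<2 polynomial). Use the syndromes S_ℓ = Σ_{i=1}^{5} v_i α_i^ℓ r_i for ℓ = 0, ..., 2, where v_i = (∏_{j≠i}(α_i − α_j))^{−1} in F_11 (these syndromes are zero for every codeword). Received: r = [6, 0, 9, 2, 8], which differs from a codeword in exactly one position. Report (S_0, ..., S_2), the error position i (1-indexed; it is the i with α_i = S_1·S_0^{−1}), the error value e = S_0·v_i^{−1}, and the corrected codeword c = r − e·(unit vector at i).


S = (6, 3, 7), error at position 1, error magnitude e = 3, c = [3, 0, 9, 2, 8].

Step 1: column multipliers v_i = (∏_{j≠i}(α_i − α_j))^{−1} mod 11.
  i = 1 (α = 6): (6−5)(6−8)(6−2)(6−4) = 1·(−2)·4·2 = −16 ≡ 6, so v_1 = 6^{−1} = 2 (mod 11).
  i = 2 (α = 5): (5−6)(5−8)(5−2)(5−4) = (−1)·(−3)·3·1 = 9 ≡ 9, so v_2 = 9^{−1} = 5 (mod 11).
  i = 3 (α = 8): (8−6)(8−5)(8−2)(8−4) = 2·3·6·4 = 144 ≡ 1, so v_3 = 1^{−1} = 1 (mod 11).
  i = 4 (α = 2): (2−6)(2−5)(2−8)(2−4) = (−4)·(−3)·(−6)·(−2) = 144 ≡ 1, so v_4 = 1^{−1} = 1 (mod 11).
  i = 5 (α = 4): (4−6)(4−5)(4−8)(4−2) = (−2)·(−1)·(−4)·2 = −16 ≡ 6, so v_5 = 6^{−1} = 2 (mod 11).
  v = [2, 5, 1, 1, 2].
Step 2: syndromes of r = [6, 0, 9, 2, 8] (all sums mod 11).
  S_0 = Σ v_i r_i = 2·6 + 5·0 + 1·9 + 1·2 + 2·8 = 39 ≡ 6.
  S_1 = Σ v_i α_i r_i = 2·6·6 + 5·5·0 + 1·8·9 + 1·2·2 + 2·4·8 = 212 ≡ 3.
  α_i^2 mod 11 = [3, 3, 9, 4, 5].
  S_2 = Σ v_i α_i^2 r_i = 2·3·6 + 5·3·0 + 1·9·9 + 1·4·2 + 2·5·8 = 205 ≡ 7.
  S = (6, 3, 7) ≠ 0, so r is not a codeword (an error is present).
Step 3: locate the error. For a single error e at position i, S_ℓ = v_i·e·α_i^ℓ, so α_err = S_1/S_0.
  S_0^{−1} = 6^{−1} = 2 (mod 11), so α_err = 3·2 = 6 ≡ 6 = α_1. Error position i = 1.
  Consistency check: S_2/S_1 = 7·4 = 28 ≡ 6 = α_err ✓ (single-error assumption holds).
Step 4: error magnitude e = S_0/v_1 = S_0·∏_{j≠1}(α_1 − α_j) = 6·6 = 36 ≡ 3 (mod 11).
Step 5: correct position 1: c_1 = r_1 − e = 6 − 3 ≡ 3 (mod 11). Hence c = [3, 0, 9, 2, 8].
  Check: interpolating c through the α_i gives m(x) = 7 + 3·x (degree < 2) with m(α_i) = c_i for every i, so c is indeed a codeword.


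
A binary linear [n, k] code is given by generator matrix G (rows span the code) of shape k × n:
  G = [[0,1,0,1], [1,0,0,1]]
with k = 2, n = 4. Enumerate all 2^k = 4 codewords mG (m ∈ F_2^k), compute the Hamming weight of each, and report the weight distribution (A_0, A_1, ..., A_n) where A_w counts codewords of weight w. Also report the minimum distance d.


Weight distribution: A_0 = 1, A_2 = 3. Minimum distance d = 2.

Enumerate all 2^2 = 4 messages m ∈ F_2^2.
For each, compute codeword c = mG in F_2^4, then tally its weight.
  m = 00 → c = 0000, weight = 0.
  m = 10 → c = 0101, weight = 2.
  m = 01 → c = 1001, weight = 2.
  m = 11 → c = 1100, weight = 2.
Tally weights:
  weight 0: 1 codewords.
  weight 2: 3 codewords.
Minimum distance d = smallest w > 0 with A_w > 0 = 2.
Sanity: Σ A_w = 4 = 2^2 = 4 ✓.


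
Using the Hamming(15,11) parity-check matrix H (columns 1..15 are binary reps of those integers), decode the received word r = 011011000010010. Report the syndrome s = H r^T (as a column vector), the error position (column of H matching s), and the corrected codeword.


s = (0, 1, 1, 1)^T, error position = 7, corrected codeword c = 011011100010010

Compute s = H r^T mod 2 one row at a time:
  s_1 = 0 + 0 + 0 + 1 + 0 + 0 + 1 + 0 = 2 ≡ 0 (mod 2).
  s_2 = 0 + 1 + 1 + 0 + 0 + 0 + 1 + 0 = 3 ≡ 1 (mod 2).
  s_3 = 1 + 1 + 1 + 0 + 0 + 1 + 1 + 0 = 5 ≡ 1 (mod 2).
  s_4 = 0 + 1 + 1 + 0 + 0 + 1 + 0 + 0 = 3 ≡ 1 (mod 2).
s = (0, 1, 1, 1)^T — this equals column 7 of H (binary 0111), so error is at position 7.
Correct: flip bit 7 of r = 011011000010010 to get c = 011011100010010.


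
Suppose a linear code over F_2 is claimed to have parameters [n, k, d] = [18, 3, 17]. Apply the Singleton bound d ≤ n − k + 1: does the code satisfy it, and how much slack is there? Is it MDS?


Singleton RHS = n − k + 1 = 16, slack = -1, bound violated (no such code; not MDS).

Singleton bound: d ≤ n − k + 1.
Here n = 18, k = 3, so n − k + 1 = 16.
Given d = 17, check d ≤ 16: NO.
Slack = (n − k + 1) − d = -1.
The slack is negative: d = 17 exceeds n − k + 1 = 16 by 1, so the Singleton bound is violated and no linear [18, 3, 17]_2 code can exist. In particular it is not MDS (MDS requires d = n − k + 1 exactly).
Description: the claimed parameters are [18, 3, 17]_2; such a code would be impossible (violates the Singleton bound).


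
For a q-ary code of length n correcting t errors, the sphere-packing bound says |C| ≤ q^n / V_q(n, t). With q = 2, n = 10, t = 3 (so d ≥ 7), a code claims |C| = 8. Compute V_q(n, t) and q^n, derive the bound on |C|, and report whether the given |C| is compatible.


V_q(n, t) = 176, q^n = 1024, Hamming bound = 5, |C| = 8 > bound (violated).

Step 1: Compute V_q(n, t) = Σ_{j=0}^3 C(n, j) (q−1)^j.
  j = 0: C(10,0)·(1)^0 = 1·1 = 1.
  j = 1: C(10,1)·(1)^1 = 10·1 = 10.
  j = 2: C(10,2)·(1)^2 = 45·1 = 45.
  j = 3: C(10,3)·(1)^3 = 120·1 = 120.
  V_q(n, t) = 1 + 10 + 45 + 120 = 176.
Step 2: q^n = 2^10 = 1024.
Step 3: Hamming bound ⌊q^n / V_q(n,t)⌋ = ⌊1024/176⌋ = 5.
Step 4: Compare |C| = 8 to 5: violated.
The claimed |C| lies above the Hamming bound, so no 2-ary code of length 10 with d ≥ 7 can have 8 codewords.


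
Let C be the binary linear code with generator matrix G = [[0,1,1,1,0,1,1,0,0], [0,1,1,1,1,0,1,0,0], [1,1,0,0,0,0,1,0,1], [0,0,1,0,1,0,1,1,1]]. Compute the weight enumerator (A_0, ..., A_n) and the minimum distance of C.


Weight distribution: A_0 = 1, A_2 = 1, A_4 = 3, A_5 = 8, A_6 = 3. Minimum distance d = 2.

Enumerate all 2^4 = 16 messages m ∈ F_2^4.
For each, compute codeword c = mG in F_2^9, then tally its weight.
  m = 0000 → c = 000000000, weight = 0.
  m = 1000 → c = 011101100, weight = 5.
  m = 0100 → c = 011110100, weight = 5.
  m = 1100 → c = 000011000, weight = 2.
  m = 0010 → c = 110000101, weight = 4.
  m = 1010 → c = 101101001, weight = 5.
  m = 0110 → c = 101110001, weight = 5.
  m = 1110 → c = 110011101, weight = 6.
  m = 0001 → c = 001010111, weight = 5.
  m = 1001 → c = 010111011, weight = 6.
  m = 0101 → c = 010100011, weight = 4.
  m = 1101 → c = 001001111, weight = 5.
  m = 0011 → c = 111010010, weight = 5.
  m = 1011 → c = 100111110, weight = 6.
  m = 0111 → c = 100100110, weight = 4.
  m = 1111 → c = 111001010, weight = 5.
Tally weights:
  weight 0: 1 codewords.
  weight 2: 1 codewords.
  weight 4: 3 codewords.
  weight 5: 8 codewords.
  weight 6: 3 codewords.
Minimum distance d = smallest w > 0 with A_w > 0 = 2.
Sanity: Σ A_w = 16 = 2^4 = 16 ✓.


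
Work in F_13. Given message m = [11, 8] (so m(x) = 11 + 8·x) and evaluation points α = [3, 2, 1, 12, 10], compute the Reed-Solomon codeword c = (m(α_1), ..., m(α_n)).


c = [9, 1, 6, 3, 0]

Message polynomial: m(x) = 11 + 8·x (mod 13).
For each evaluation point α_i, compute m(α_i) mod 13:
  α_1 = 3: Horner steps 8 → 9, so m(3) = 9.
  α_2 = 2: Horner steps 8 → 1, so m(2) = 1.
  α_3 = 1: Horner steps 8 → 6, so m(1) = 6.
  α_4 = 12: Horner steps 8 → 3, so m(12) = 3.
  α_5 = 10: Horner steps 8 → 0, so m(10) = 0.
Codeword c = [9, 1, 6, 3, 0] ∈ F_13^5.


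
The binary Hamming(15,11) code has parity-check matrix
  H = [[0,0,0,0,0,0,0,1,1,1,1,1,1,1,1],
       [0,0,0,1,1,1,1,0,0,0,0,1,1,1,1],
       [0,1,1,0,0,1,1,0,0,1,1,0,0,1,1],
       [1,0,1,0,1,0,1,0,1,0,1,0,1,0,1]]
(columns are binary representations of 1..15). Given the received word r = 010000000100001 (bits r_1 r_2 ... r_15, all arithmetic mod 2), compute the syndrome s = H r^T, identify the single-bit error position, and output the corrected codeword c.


s = (0, 1, 1, 1)^T, error position = 7, corrected codeword c = 010000100100001

Compute s = H r^T mod 2 one row at a time:
  s_1 = 0 + 0 + 1 + 0 + 0 + 0 + 0 + 1 = 2 ≡ 0 (mod 2).
  s_2 = 0 + 0 + 0 + 0 + 0 + 0 + 0 + 1 = 1 ≡ 1 (mod 2).
  s_3 = 1 + 0 + 0 + 0 + 1 + 0 + 0 + 1 = 3 ≡ 1 (mod 2).
  s_4 = 0 + 0 + 0 + 0 + 0 + 0 + 0 + 1 = 1 ≡ 1 (mod 2).
s = (0, 1, 1, 1)^T — this equals column 7 of H (binary 0111), so error is at position 7.
Correct: flip bit 7 of r = 010000000100001 to get c = 010000100100001.


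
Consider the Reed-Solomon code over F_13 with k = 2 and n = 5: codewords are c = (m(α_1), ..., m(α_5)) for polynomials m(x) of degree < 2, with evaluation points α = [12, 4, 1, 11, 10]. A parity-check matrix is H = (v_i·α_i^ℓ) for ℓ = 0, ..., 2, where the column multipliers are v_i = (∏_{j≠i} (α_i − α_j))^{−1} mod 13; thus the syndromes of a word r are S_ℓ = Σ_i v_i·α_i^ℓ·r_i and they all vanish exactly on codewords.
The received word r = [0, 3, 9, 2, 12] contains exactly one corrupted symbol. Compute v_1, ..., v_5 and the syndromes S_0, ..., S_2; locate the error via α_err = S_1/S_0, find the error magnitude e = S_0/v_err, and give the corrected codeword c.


S = (2, 7, 5), error at position 5, error magnitude e = 8, c = [0, 3, 9, 2, 4].

Step 1: column multipliers v_i = (∏_{j≠i}(α_i − α_j))^{−1} mod 13.
  i = 1 (α = 12): (12−4)(12−1)(12−11)(12−10) = 8·11·1·2 = 176 ≡ 7, so v_1 = 7^{−1} = 2 (mod 13).
  i = 2 (α = 4): (4−12)(4−1)(4−11)(4−10) = (−8)·3·(−7)·(−6) = −1008 ≡ 6, so v_2 = 6^{−1} = 11 (mod 13).
  i = 3 (α = 1): (1−12)(1−4)(1−11)(1−10) = (−11)·(−3)·(−10)·(−9) = 2970 ≡ 6, so v_3 = 6^{−1} = 11 (mod 13).
  i = 4 (α = 11): (11−12)(11−4)(11−1)(11−10) = (−1)·7·10·1 = −70 ≡ 8, so v_4 = 8^{−1} = 5 (mod 13).
  i = 5 (α = 10): (10−12)(10−4)(10−1)(10−11) = (−2)·6·9·(−1) = 108 ≡ 4, so v_5 = 4^{−1} = 10 (mod 13).
  v = [2, 11, 11, 5, 10].
Step 2: syndromes of r = [0, 3, 9, 2, 12] (all sums mod 13).
  S_0 = Σ v_i r_i = 2·0 + 11·3 + 11·9 + 5·2 + 10·12 = 262 ≡ 2.
  S_1 = Σ v_i α_i r_i = 2·12·0 + 11·4·3 + 11·1·9 + 5·11·2 + 10·10·12 = 1541 ≡ 7.
  α_i^2 mod 13 = [1, 3, 1, 4, 9].
  S_2 = Σ v_i α_i^2 r_i = 2·1·0 + 11·3·3 + 11·1·9 + 5·4·2 + 10·9·12 = 1318 ≡ 5.
  S = (2, 7, 5) ≠ 0, so r is not a codeword (an error is present).
Step 3: locate the error. For a single error e at position i, S_ℓ = v_i·e·α_i^ℓ, so α_err = S_1/S_0.
  S_0^{−1} = 2^{−1} = 7 (mod 13), so α_err = 7·7 = 49 ≡ 10 = α_5. Error position i = 5.
  Consistency check: S_2/S_1 = 5·2 = 10 ≡ 10 = α_err ✓ (single-error assumption holds).
Step 4: error magnitude e = S_0/v_5 = S_0·∏_{j≠5}(α_5 − α_j) = 2·4 = 8 ≡ 8 (mod 13).
Step 5: correct position 5: c_5 = r_5 − e = 12 − 8 ≡ 4 (mod 13). Hence c = [0, 3, 9, 2, 4].
  Check: interpolating c through the α_i gives m(x) = 11 + 11·x (degree < 2) with m(α_i) = c_i for every i, so c is indeed a codeword.


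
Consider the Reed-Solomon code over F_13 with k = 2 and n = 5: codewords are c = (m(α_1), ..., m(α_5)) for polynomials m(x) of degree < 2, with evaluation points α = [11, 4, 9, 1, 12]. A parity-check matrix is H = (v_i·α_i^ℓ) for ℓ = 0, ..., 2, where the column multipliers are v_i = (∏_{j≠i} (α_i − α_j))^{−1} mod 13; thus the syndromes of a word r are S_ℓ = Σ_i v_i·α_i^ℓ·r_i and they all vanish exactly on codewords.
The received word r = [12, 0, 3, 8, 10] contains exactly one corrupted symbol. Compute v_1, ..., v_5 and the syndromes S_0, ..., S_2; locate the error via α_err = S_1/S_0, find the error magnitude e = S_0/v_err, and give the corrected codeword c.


S = (2, 2, 2), error at position 4, error magnitude e = 2, c = [12, 0, 3, 6, 10].

Step 1: column multipliers v_i = (∏_{j≠i}(α_i − α_j))^{−1} mod 13.
  i = 1 (α = 11): (11−4)(11−9)(11−1)(11−12) = 7·2·10·(−1) = −140 ≡ 3, so v_1 = 3^{−1} = 9 (mod 13).
  i = 2 (α = 4): (4−11)(4−9)(4−1)(4−12) = (−7)·(−5)·3·(−8) = −840 ≡ 5, so v_2 = 5^{−1} = 8 (mod 13).
  i = 3 (α = 9): (9−11)(9−4)(9−1)(9−12) = (−2)·5·8·(−3) = 240 ≡ 6, so v_3 = 6^{−1} = 11 (mod 13).
  i = 4 (α = 1): (1−11)(1−4)(1−9)(1−12) = (−10)·(−3)·(−8)·(−11) = 2640 ≡ 1, so v_4 = 1^{−1} = 1 (mod 13).
  i = 5 (α = 12): (12−11)(12−4)(12−9)(12−1) = 1·8·3·11 = 264 ≡ 4, so v_5 = 4^{−1} = 10 (mod 13).
  v = [9, 8, 11, 1, 10].
Step 2: syndromes of r = [12, 0, 3, 8, 10] (all sums mod 13).
  S_0 = Σ v_i r_i = 9·12 + 8·0 + 11·3 + 1·8 + 10·10 = 249 ≡ 2.
  S_1 = Σ v_i α_i r_i = 9·11·12 + 8·4·0 + 11·9·3 + 1·1·8 + 10·12·10 = 2693 ≡ 2.
  α_i^2 mod 13 = [4, 3, 3, 1, 1].
  S_2 = Σ v_i α_i^2 r_i = 9·4·12 + 8·3·0 + 11·3·3 + 1·1·8 + 10·1·10 = 639 ≡ 2.
  S = (2, 2, 2) ≠ 0, so r is not a codeword (an error is present).
Step 3: locate the error. For a single error e at position i, S_ℓ = v_i·e·α_i^ℓ, so α_err = S_1/S_0.
  S_0^{−1} = 2^{−1} = 7 (mod 13), so α_err = 2·7 = 14 ≡ 1 = α_4. Error position i = 4.
  Consistency check: S_2/S_1 = 2·7 = 14 ≡ 1 = α_err ✓ (single-error assumption holds).
Step 4: error magnitude e = S_0/v_4 = S_0·∏_{j≠4}(α_4 − α_j) = 2·1 = 2 ≡ 2 (mod 13).
Step 5: correct position 4: c_4 = r_4 − e = 8 − 2 ≡ 6 (mod 13). Hence c = [12, 0, 3, 6, 10].
  Check: interpolating c through the α_i gives m(x) = 8 + 11·x (degree < 2) with m(α_i) = c_i for every i, so c is indeed a codeword.


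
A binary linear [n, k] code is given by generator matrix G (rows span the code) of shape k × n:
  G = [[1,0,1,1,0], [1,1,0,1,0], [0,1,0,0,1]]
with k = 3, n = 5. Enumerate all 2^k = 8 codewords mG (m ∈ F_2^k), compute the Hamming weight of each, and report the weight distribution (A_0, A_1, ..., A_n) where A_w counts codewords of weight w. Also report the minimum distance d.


Weight distribution: A_0 = 1, A_2 = 3, A_3 = 3, A_5 = 1. Minimum distance d = 2.

Enumerate all 2^3 = 8 messages m ∈ F_2^3.
For each, compute codeword c = mG in F_2^5, then tally its weight.
  m = 000 → c = 00000, weight = 0.
  m = 100 → c = 10110, weight = 3.
  m = 010 → c = 11010, weight = 3.
  m = 110 → c = 01100, weight = 2.
  m = 001 → c = 01001, weight = 2.
  m = 101 → c = 11111, weight = 5.
  m = 011 → c = 10011, weight = 3.
  m = 111 → c = 00101, weight = 2.
Tally weights:
  weight 0: 1 codewords.
  weight 2: 3 codewords.
  weight 3: 3 codewords.
  weight 5: 1 codewords.
Minimum distance d = smallest w > 0 with A_w > 0 = 2.
Sanity: Σ A_w = 8 = 2^3 = 8 ✓.


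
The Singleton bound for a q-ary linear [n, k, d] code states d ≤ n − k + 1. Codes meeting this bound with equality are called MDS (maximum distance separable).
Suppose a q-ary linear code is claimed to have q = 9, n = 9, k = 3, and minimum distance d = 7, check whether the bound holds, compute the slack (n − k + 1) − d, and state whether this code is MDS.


Singleton RHS = n − k + 1 = 7, slack = 0, bound satisfied, MDS.

Singleton bound: d ≤ n − k + 1.
Here n = 9, k = 3, so n − k + 1 = 7.
Given d = 7, check d ≤ 7: YES.
Slack = (n − k + 1) − d = 0.
The code is MDS (slack = 0).
Description: the claimed parameters are [9, 3, 7]_9; such a code would be MDS (meets Singleton bound).


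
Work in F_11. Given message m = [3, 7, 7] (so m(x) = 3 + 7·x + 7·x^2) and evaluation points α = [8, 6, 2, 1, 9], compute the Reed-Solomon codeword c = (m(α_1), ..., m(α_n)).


c = [1, 0, 1, 6, 6]

Message polynomial: m(x) = 3 + 7·x + 7·x^2 (mod 11).
For each evaluation point α_i, compute m(α_i) mod 11:
  α_1 = 8: Horner steps 7 → 8 → 1, so m(8) = 1.
  α_2 = 6: Horner steps 7 → 5 → 0, so m(6) = 0.
  α_3 = 2: Horner steps 7 → 10 → 1, so m(2) = 1.
  α_4 = 1: Horner steps 7 → 3 → 6, so m(1) = 6.
  α_5 = 9: Horner steps 7 → 4 → 6, so m(9) = 6.
Codeword c = [1, 0, 1, 6, 6] ∈ F_11^5.


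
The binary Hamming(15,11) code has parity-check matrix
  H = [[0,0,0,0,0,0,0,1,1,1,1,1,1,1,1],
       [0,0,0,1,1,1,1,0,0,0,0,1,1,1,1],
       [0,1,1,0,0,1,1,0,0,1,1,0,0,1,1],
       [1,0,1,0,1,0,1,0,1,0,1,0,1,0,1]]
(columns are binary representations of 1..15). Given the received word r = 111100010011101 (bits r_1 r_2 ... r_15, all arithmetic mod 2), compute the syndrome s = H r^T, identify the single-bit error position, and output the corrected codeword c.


s = (1, 0, 0, 1)^T, error position = 9, corrected codeword c = 111100011011101

Compute s = H r^T mod 2 one row at a time:
  s_1 = 1 + 0 + 0 + 1 + 1 + 1 + 0 + 1 = 5 ≡ 1 (mod 2).
  s_2 = 1 + 0 + 0 + 0 + 1 + 1 + 0 + 1 = 4 ≡ 0 (mod 2).
  s_3 = 1 + 1 + 0 + 0 + 0 + 1 + 0 + 1 = 4 ≡ 0 (mod 2).
  s_4 = 1 + 1 + 0 + 0 + 0 + 1 + 1 + 1 = 5 ≡ 1 (mod 2).
s = (1, 0, 0, 1)^T — this equals column 9 of H (binary 1001), so error is at position 9.
Correct: flip bit 9 of r = 111100010011101 to get c = 111100011011101.


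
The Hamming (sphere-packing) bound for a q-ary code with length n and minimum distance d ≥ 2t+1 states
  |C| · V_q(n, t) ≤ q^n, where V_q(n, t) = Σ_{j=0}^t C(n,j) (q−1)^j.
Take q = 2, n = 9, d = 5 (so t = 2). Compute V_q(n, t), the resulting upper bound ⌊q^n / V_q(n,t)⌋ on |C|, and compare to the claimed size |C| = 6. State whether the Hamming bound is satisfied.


V_q(n, t) = 46, q^n = 512, Hamming bound = 11, |C| = 6 ≤ bound (satisfied).

Step 1: Compute V_q(n, t) = Σ_{j=0}^2 C(n, j) (q−1)^j.
  j = 0: C(9,0)·(1)^0 = 1·1 = 1.
  j = 1: C(9,1)·(1)^1 = 9·1 = 9.
  j = 2: C(9,2)·(1)^2 = 36·1 = 36.
  V_q(n, t) = 1 + 9 + 36 = 46.
Step 2: q^n = 2^9 = 512.
Step 3: Hamming bound ⌊q^n / V_q(n,t)⌋ = ⌊512/46⌋ = 11.
Step 4: Compare |C| = 6 to 11: satisfied.
The claimed |C| lies below the Hamming bound.


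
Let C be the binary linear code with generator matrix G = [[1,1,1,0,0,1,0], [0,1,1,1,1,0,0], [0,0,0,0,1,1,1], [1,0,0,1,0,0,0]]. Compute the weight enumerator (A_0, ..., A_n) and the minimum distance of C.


Weight distribution: A_0 = 1, A_1 = 1, A_2 = 2, A_3 = 2, A_4 = 5, A_5 = 5. Minimum distance d = 1.

Enumerate all 2^4 = 16 messages m ∈ F_2^4.
For each, compute codeword c = mG in F_2^7, then tally its weight.
  m = 0000 → c = 0000000, weight = 0.
  m = 1000 → c = 1110010, weight = 4.
  m = 0100 → c = 0111100, weight = 4.
  m = 1100 → c = 1001110, weight = 4.
  m = 0010 → c = 0000111, weight = 3.
  m = 1010 → c = 1110101, weight = 5.
  m = 0110 → c = 0111011, weight = 5.
  m = 1110 → c = 1001001, weight = 3.
  m = 0001 → c = 1001000, weight = 2.
  m = 1001 → c = 0111010, weight = 4.
  m = 0101 → c = 1110100, weight = 4.
  m = 1101 → c = 0000110, weight = 2.
  m = 0011 → c = 1001111, weight = 5.
  m = 1011 → c = 0111101, weight = 5.
  m = 0111 → c = 1110011, weight = 5.
  m = 1111 → c = 0000001, weight = 1.
Tally weights:
  weight 0: 1 codewords.
  weight 1: 1 codewords.
  weight 2: 2 codewords.
  weight 3: 2 codewords.
  weight 4: 5 codewords.
  weight 5: 5 codewords.
Minimum distance d = smallest w > 0 with A_w > 0 = 1.
Sanity: Σ A_w = 16 = 2^4 = 16 ✓.


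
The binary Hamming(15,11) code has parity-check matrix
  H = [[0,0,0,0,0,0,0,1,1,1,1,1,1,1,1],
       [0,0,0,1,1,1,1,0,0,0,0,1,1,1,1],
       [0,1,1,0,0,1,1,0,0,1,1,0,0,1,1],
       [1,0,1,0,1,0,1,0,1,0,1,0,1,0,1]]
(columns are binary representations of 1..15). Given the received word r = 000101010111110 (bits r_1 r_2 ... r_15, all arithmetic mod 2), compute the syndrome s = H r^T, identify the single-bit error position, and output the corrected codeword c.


s = (0, 1, 0, 0)^T, error position = 4, corrected codeword c = 000001010111110

Compute s = H r^T mod 2 one row at a time:
  s_1 = 1 + 0 + 1 + 1 + 1 + 1 + 1 + 0 = 6 ≡ 0 (mod 2).
  s_2 = 1 + 0 + 1 + 0 + 1 + 1 + 1 + 0 = 5 ≡ 1 (mod 2).
  s_3 = 0 + 0 + 1 + 0 + 1 + 1 + 1 + 0 = 4 ≡ 0 (mod 2).
  s_4 = 0 + 0 + 0 + 0 + 0 + 1 + 1 + 0 = 2 ≡ 0 (mod 2).
s = (0, 1, 0, 0)^T — this equals column 4 of H (binary 0100), so error is at position 4.
Correct: flip bit 4 of r = 000101010111110 to get c = 000001010111110.


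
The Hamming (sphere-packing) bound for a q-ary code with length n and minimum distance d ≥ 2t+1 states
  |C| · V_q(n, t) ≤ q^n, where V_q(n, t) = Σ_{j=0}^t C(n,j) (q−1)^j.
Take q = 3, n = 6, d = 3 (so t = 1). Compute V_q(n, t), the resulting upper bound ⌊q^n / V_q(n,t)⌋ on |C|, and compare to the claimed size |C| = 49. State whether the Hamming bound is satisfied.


V_q(n, t) = 13, q^n = 729, Hamming bound = 56, |C| = 49 ≤ bound (satisfied).

Step 1: Compute V_q(n, t) = Σ_{j=0}^1 C(n, j) (q−1)^j.
  j = 0: C(6,0)·(2)^0 = 1·1 = 1.
  j = 1: C(6,1)·(2)^1 = 6·2 = 12.
  V_q(n, t) = 1 + 12 = 13.
Step 2: q^n = 3^6 = 729.
Step 3: Hamming bound ⌊q^n / V_q(n,t)⌋ = ⌊729/13⌋ = 56.
Step 4: Compare |C| = 49 to 56: satisfied.
The claimed |C| lies below the Hamming bound.


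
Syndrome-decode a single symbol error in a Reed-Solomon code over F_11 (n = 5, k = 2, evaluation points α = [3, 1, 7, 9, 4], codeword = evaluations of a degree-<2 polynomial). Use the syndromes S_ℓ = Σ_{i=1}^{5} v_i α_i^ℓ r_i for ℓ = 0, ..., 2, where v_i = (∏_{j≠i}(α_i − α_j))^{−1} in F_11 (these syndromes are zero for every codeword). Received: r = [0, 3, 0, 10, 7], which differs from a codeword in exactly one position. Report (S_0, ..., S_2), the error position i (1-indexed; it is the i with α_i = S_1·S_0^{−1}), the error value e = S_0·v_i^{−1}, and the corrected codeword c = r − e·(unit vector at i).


S = (6, 7, 10), error at position 1, error magnitude e = 9, c = [2, 3, 0, 10, 7].

Step 1: column multipliers v_i = (∏_{j≠i}(α_i − α_j))^{−1} mod 11.
  i = 1 (α = 3): (3−1)(3−7)(3−9)(3−4) = 2·(−4)·(−6)·(−1) = −48 ≡ 7, so v_1 = 7^{−1} = 8 (mod 11).
  i = 2 (α = 1): (1−3)(1−7)(1−9)(1−4) = (−2)·(−6)·(−8)·(−3) = 288 ≡ 2, so v_2 = 2^{−1} = 6 (mod 11).
  i = 3 (α = 7): (7−3)(7−1)(7−9)(7−4) = 4·6·(−2)·3 = −144 ≡ 10, so v_3 = 10^{−1} = 10 (mod 11).
  i = 4 (α = 9): (9−3)(9−1)(9−7)(9−4) = 6·8·2·5 = 480 ≡ 7, so v_4 = 7^{−1} = 8 (mod 11).
  i = 5 (α = 4): (4−3)(4−1)(4−7)(4−9) = 1·3·(−3)·(−5) = 45 ≡ 1, so v_5 = 1^{−1} = 1 (mod 11).
  v = [8, 6, 10, 8, 1].
Step 2: syndromes of r = [0, 3, 0, 10, 7] (all sums mod 11).
  S_0 = Σ v_i r_i = 8·0 + 6·3 + 10·0 + 8·10 + 1·7 = 105 ≡ 6.
  S_1 = Σ v_i α_i r_i = 8·3·0 + 6·1·3 + 10·7·0 + 8·9·10 + 1·4·7 = 766 ≡ 7.
  α_i^2 mod 11 = [9, 1, 5, 4, 5].
  S_2 = Σ v_i α_i^2 r_i = 8·9·0 + 6·1·3 + 10·5·0 + 8·4·10 + 1·5·7 = 373 ≡ 10.
  S = (6, 7, 10) ≠ 0, so r is not a codeword (an error is present).
Step 3: locate the error. For a single error e at position i, S_ℓ = v_i·e·α_i^ℓ, so α_err = S_1/S_0.
  S_0^{−1} = 6^{−1} = 2 (mod 11), so α_err = 7·2 = 14 ≡ 3 = α_1. Error position i = 1.
  Consistency check: S_2/S_1 = 10·8 = 80 ≡ 3 = α_err ✓ (single-error assumption holds).
Step 4: error magnitude e = S_0/v_1 = S_0·∏_{j≠1}(α_1 − α_j) = 6·7 = 42 ≡ 9 (mod 11).
Step 5: correct position 1: c_1 = r_1 − e = 0 − 9 ≡ 2 (mod 11). Hence c = [2, 3, 0, 10, 7].
  Check: interpolating c through the α_i gives m(x) = 9 + 5·x (degree < 2) with m(α_i) = c_i for every i, so c is indeed a codeword.


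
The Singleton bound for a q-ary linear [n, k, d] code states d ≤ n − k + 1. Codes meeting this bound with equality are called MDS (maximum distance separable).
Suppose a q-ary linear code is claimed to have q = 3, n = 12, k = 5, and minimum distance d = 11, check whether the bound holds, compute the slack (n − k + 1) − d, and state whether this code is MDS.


Singleton RHS = n − k + 1 = 8, slack = -3, bound violated (no such code; not MDS).

Singleton bound: d ≤ n − k + 1.
Here n = 12, k = 5, so n − k + 1 = 8.
Given d = 11, check d ≤ 8: NO.
Slack = (n − k + 1) − d = -3.
The slack is negative: d = 11 exceeds n − k + 1 = 8 by 3, so the Singleton bound is violated and no linear [12, 5, 11]_3 code can exist. In particular it is not MDS (MDS requires d = n − k + 1 exactly).
Description: the claimed parameters are [12, 5, 11]_3; such a code would be impossible (violates the Singleton bound).


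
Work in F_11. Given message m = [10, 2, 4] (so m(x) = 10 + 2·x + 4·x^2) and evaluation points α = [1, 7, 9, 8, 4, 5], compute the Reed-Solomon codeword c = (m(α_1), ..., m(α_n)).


c = [5, 0, 0, 7, 5, 10]

Message polynomial: m(x) = 10 + 2·x + 4·x^2 (mod 11).
For each evaluation point α_i, compute m(α_i) mod 11:
  α_1 = 1: Horner steps 4 → 6 → 5, so m(1) = 5.
  α_2 = 7: Horner steps 4 → 8 → 0, so m(7) = 0.
  α_3 = 9: Horner steps 4 → 5 → 0, so m(9) = 0.
  α_4 = 8: Horner steps 4 → 1 → 7, so m(8) = 7.
  α_5 = 4: Horner steps 4 → 7 → 5, so m(4) = 5.
  α_6 = 5: Horner steps 4 → 0 → 10, so m(5) = 10.
Codeword c = [5, 0, 0, 7, 5, 10] ∈ F_11^6.


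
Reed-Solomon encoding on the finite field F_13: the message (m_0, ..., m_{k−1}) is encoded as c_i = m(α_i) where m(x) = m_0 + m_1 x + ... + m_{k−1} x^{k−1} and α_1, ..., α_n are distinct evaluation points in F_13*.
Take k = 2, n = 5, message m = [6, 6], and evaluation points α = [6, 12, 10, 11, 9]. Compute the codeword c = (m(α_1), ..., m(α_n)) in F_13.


c = [3, 0, 1, 7, 8]

Message polynomial: m(x) = 6 + 6·x (mod 13).
For each evaluation point α_i, compute m(α_i) mod 13:
  α_1 = 6: Horner steps 6 → 3, so m(6) = 3.
  α_2 = 12: Horner steps 6 → 0, so m(12) = 0.
  α_3 = 10: Horner steps 6 → 1, so m(10) = 1.
  α_4 = 11: Horner steps 6 → 7, so m(11) = 7.
  α_5 = 9: Horner steps 6 → 8, so m(9) = 8.
Codeword c = [3, 0, 1, 7, 8] ∈ F_13^5.


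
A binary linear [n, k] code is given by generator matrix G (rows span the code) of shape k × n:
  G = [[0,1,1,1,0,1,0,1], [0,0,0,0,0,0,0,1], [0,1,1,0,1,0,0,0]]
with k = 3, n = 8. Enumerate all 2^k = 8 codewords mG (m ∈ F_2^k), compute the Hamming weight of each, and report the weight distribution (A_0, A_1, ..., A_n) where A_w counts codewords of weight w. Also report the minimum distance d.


Weight distribution: A_0 = 1, A_1 = 1, A_3 = 2, A_4 = 3, A_5 = 1. Minimum distance d = 1.

Enumerate all 2^3 = 8 messages m ∈ F_2^3.
For each, compute codeword c = mG in F_2^8, then tally its weight.
  m = 000 → c = 00000000, weight = 0.
  m = 100 → c = 01110101, weight = 5.
  m = 010 → c = 00000001, weight = 1.
  m = 110 → c = 01110100, weight = 4.
  m = 001 → c = 01101000, weight = 3.
  m = 101 → c = 00011101, weight = 4.
  m = 011 → c = 01101001, weight = 4.
  m = 111 → c = 00011100, weight = 3.
Tally weights:
  weight 0: 1 codewords.
  weight 1: 1 codewords.
  weight 3: 2 codewords.
  weight 4: 3 codewords.
  weight 5: 1 codewords.
Minimum distance d = smallest w > 0 with A_w > 0 = 1.
Sanity: Σ A_w = 8 = 2^3 = 8 ✓.


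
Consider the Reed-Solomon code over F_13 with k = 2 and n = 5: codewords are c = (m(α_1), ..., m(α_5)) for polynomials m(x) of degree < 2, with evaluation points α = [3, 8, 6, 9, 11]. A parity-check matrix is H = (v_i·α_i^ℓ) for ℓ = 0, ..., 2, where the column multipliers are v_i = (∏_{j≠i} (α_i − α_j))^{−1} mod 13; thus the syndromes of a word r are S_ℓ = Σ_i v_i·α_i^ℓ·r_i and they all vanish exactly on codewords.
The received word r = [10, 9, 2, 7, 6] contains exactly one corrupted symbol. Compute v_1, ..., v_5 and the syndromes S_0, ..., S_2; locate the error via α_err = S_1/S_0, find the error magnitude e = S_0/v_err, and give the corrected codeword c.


S = (2, 3, 11), error at position 2, error magnitude e = 8, c = [10, 1, 2, 7, 6].

Step 1: column multipliers v_i = (∏_{j≠i}(α_i − α_j))^{−1} mod 13.
  i = 1 (α = 3): (3−8)(3−6)(3−9)(3−11) = (−5)·(−3)·(−6)·(−8) = 720 ≡ 5, so v_1 = 5^{−1} = 8 (mod 13).
  i = 2 (α = 8): (8−3)(8−6)(8−9)(8−11) = 5·2·(−1)·(−3) = 30 ≡ 4, so v_2 = 4^{−1} = 10 (mod 13).
  i = 3 (α = 6): (6−3)(6−8)(6−9)(6−11) = 3·(−2)·(−3)·(−5) = −90 ≡ 1, so v_3 = 1^{−1} = 1 (mod 13).
  i = 4 (α = 9): (9−3)(9−8)(9−6)(9−11) = 6·1·3·(−2) = −36 ≡ 3, so v_4 = 3^{−1} = 9 (mod 13).
  i = 5 (α = 11): (11−3)(11−8)(11−6)(11−9) = 8·3·5·2 = 240 ≡ 6, so v_5 = 6^{−1} = 11 (mod 13).
  v = [8, 10, 1, 9, 11].
Step 2: syndromes of r = [10, 9, 2, 7, 6] (all sums mod 13).
  S_0 = Σ v_i r_i = 8·10 + 10·9 + 1·2 + 9·7 + 11·6 = 301 ≡ 2.
  S_1 = Σ v_i α_i r_i = 8·3·10 + 10·8·9 + 1·6·2 + 9·9·7 + 11·11·6 = 2265 ≡ 3.
  α_i^2 mod 13 = [9, 12, 10, 3, 4].
  S_2 = Σ v_i α_i^2 r_i = 8·9·10 + 10·12·9 + 1·10·2 + 9·3·7 + 11·4·6 = 2273 ≡ 11.
  S = (2, 3, 11) ≠ 0, so r is not a codeword (an error is present).
Step 3: locate the error. For a single error e at position i, S_ℓ = v_i·e·α_i^ℓ, so α_err = S_1/S_0.
  S_0^{−1} = 2^{−1} = 7 (mod 13), so α_err = 3·7 = 21 ≡ 8 = α_2. Error position i = 2.
  Consistency check: S_2/S_1 = 11·9 = 99 ≡ 8 = α_err ✓ (single-error assumption holds).
Step 4: error magnitude e = S_0/v_2 = S_0·∏_{j≠2}(α_2 − α_j) = 2·4 = 8 ≡ 8 (mod 13).
Step 5: correct position 2: c_2 = r_2 − e = 9 − 8 ≡ 1 (mod 13). Hence c = [10, 1, 2, 7, 6].
  Check: interpolating c through the α_i gives m(x) = 5 + 6·x (degree < 2) with m(α_i) = c_i for every i, so c is indeed a codeword.
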